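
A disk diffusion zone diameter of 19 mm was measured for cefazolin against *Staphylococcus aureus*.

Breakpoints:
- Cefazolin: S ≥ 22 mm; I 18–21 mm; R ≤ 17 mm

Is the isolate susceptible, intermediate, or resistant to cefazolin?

Cefazolin: 19 mm is in 18–21 mm → Intermediate

Intermediate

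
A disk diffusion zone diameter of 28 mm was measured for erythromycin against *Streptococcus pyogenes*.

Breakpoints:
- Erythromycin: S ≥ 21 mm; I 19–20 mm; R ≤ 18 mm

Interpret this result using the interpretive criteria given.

S

Erythromycin 28 mm: ≥ 21 mm ⇒ Susceptible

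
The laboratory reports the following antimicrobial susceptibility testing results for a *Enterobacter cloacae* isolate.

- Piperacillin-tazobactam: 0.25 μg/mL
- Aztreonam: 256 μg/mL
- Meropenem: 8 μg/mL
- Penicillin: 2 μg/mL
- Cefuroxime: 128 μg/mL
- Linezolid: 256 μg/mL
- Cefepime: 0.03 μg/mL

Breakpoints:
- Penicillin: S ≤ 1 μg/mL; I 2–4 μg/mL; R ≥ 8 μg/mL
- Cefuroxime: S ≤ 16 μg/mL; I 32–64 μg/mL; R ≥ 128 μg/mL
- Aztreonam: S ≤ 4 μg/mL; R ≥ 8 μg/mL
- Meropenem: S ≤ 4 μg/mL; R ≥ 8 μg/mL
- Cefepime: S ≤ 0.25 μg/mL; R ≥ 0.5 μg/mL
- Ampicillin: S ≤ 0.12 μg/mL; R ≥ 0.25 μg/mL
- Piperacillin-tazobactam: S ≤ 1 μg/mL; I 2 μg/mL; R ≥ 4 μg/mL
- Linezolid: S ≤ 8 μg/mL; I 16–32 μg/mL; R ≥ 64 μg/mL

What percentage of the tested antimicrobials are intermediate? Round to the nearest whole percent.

Piperacillin-tazobactam 0.25 μg/mL: ≤ 1 μg/mL → susceptible
Aztreonam (256 μg/mL) ≥ 8 μg/mL ⇒ resistant
Meropenem 8 μg/mL: ≥ 8 μg/mL — Resistant
Penicillin 2 μg/mL: in 2–4 μg/mL → intermediate
Cefuroxime (128 μg/mL) ≥ 128 μg/mL ⇒ R
Linezolid (256 μg/mL) ≥ 64 μg/mL → Resistant
Cefepime 0.03 μg/mL: ≤ 0.25 μg/mL — S
Intermediate: 1/7

14%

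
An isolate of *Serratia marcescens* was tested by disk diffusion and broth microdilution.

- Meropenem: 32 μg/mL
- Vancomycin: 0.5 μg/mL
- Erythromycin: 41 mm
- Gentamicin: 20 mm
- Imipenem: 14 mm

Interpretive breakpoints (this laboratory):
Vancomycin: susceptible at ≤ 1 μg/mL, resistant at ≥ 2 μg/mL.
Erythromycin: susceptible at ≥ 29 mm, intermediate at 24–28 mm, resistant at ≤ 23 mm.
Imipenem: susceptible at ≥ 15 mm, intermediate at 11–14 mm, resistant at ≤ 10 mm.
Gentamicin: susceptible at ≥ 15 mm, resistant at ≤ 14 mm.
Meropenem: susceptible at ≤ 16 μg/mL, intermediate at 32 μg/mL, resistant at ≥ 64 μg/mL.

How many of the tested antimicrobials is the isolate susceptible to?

3

Meropenem: 32 μg/mL is = 32 μg/mL ⇒ Intermediate
Vancomycin (0.5 μg/mL) ≤ 1 μg/mL — S
Erythromycin: 41 mm is ≥ 29 mm — Susceptible
Gentamicin (20 mm) ≥ 15 mm — susceptible
Imipenem 14 mm: in 11–14 mm ⇒ I
Susceptible: 3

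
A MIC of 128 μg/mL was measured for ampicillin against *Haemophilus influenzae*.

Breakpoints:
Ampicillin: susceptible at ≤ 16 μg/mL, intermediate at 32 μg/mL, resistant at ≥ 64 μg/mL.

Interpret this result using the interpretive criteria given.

Resistant

Ampicillin 128 μg/mL: ≥ 64 μg/mL → resistant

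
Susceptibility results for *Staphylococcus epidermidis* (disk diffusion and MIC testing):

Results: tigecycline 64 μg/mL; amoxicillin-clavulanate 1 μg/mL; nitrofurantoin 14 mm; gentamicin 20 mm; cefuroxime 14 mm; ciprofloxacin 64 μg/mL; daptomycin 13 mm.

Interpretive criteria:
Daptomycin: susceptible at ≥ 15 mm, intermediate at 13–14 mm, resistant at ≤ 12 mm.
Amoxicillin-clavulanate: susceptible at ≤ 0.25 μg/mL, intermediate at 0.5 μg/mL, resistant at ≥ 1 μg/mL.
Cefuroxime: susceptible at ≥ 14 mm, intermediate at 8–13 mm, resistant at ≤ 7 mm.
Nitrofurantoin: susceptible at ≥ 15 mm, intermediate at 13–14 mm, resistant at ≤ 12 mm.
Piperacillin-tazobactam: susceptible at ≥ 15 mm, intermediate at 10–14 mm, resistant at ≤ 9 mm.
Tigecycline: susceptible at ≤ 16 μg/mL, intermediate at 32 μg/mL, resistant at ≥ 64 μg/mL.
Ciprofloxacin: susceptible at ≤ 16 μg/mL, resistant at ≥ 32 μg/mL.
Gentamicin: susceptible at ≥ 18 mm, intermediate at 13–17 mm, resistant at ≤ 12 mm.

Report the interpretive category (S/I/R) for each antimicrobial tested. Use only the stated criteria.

Tigecycline 64 μg/mL: ≥ 64 μg/mL — Resistant
Amoxicillin-clavulanate (1 μg/mL) ≥ 1 μg/mL ⇒ R
Nitrofurantoin 14 mm: in 13–14 mm ⇒ I
Gentamicin (20 mm) ≥ 18 mm — susceptible
Cefuroxime (14 mm) ≥ 14 mm ⇒ Susceptible
Ciprofloxacin 64 μg/mL: ≥ 32 μg/mL ⇒ Resistant
Daptomycin: 13 mm is in 13–14 mm → intermediate

R, R, I, S, S, R, I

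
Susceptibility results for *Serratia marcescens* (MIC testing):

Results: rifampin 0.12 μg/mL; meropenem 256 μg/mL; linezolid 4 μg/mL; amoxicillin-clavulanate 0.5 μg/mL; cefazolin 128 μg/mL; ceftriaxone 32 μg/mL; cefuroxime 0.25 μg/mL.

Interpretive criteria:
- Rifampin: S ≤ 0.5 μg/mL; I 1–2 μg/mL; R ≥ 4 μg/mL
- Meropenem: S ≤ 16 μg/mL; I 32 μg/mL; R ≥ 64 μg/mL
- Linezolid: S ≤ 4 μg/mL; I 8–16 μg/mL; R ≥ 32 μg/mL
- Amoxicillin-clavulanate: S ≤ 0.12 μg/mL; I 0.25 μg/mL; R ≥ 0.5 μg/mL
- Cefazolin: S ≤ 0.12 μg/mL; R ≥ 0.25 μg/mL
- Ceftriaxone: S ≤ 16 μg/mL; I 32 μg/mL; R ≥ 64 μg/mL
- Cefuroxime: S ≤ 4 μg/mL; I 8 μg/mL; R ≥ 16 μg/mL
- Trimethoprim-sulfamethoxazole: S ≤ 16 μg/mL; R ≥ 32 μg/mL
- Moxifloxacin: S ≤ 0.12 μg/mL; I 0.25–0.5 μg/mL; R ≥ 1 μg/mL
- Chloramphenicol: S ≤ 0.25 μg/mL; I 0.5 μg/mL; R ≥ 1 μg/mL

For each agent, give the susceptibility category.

S, R, S, R, R, I, S

Rifampin 0.12 μg/mL: ≤ 0.5 μg/mL ⇒ susceptible
Meropenem (256 μg/mL) ≥ 64 μg/mL — Resistant
Linezolid (4 μg/mL) ≤ 4 μg/mL — S
Amoxicillin-clavulanate 0.5 μg/mL: ≥ 0.5 μg/mL ⇒ Resistant
Cefazolin 128 μg/mL: ≥ 0.25 μg/mL ⇒ resistant
Ceftriaxone (32 μg/mL) = 32 μg/mL → intermediate
Cefuroxime: 0.25 μg/mL is ≤ 4 μg/mL — S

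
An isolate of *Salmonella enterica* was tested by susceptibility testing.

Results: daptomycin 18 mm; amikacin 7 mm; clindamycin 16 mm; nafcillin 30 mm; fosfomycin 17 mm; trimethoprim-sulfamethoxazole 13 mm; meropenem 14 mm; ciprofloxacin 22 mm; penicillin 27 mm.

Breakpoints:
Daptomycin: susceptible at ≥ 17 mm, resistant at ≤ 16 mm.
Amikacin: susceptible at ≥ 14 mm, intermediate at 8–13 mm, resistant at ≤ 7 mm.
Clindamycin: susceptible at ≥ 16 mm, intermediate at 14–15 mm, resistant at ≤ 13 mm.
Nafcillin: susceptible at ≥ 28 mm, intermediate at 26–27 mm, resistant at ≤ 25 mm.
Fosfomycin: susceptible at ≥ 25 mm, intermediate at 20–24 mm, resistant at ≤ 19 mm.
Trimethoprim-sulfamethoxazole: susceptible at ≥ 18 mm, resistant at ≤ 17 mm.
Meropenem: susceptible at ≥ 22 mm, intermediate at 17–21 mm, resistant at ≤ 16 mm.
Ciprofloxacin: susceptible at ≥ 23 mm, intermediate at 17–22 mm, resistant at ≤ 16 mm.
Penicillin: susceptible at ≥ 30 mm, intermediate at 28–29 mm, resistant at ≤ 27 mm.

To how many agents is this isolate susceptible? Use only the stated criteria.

3

Daptomycin (18 mm) ≥ 17 mm — susceptible
Amikacin 7 mm: ≤ 7 mm — Resistant
Clindamycin 16 mm: ≥ 16 mm → Susceptible
Nafcillin: 30 mm is ≥ 28 mm — susceptible
Fosfomycin: 17 mm is ≤ 19 mm → R
Trimethoprim-sulfamethoxazole: 13 mm is ≤ 17 mm ⇒ resistant
Meropenem 14 mm: ≤ 16 mm ⇒ resistant
Ciprofloxacin (22 mm) in 17–22 mm → Intermediate
Penicillin (27 mm) ≤ 27 mm → R
Susceptible: 3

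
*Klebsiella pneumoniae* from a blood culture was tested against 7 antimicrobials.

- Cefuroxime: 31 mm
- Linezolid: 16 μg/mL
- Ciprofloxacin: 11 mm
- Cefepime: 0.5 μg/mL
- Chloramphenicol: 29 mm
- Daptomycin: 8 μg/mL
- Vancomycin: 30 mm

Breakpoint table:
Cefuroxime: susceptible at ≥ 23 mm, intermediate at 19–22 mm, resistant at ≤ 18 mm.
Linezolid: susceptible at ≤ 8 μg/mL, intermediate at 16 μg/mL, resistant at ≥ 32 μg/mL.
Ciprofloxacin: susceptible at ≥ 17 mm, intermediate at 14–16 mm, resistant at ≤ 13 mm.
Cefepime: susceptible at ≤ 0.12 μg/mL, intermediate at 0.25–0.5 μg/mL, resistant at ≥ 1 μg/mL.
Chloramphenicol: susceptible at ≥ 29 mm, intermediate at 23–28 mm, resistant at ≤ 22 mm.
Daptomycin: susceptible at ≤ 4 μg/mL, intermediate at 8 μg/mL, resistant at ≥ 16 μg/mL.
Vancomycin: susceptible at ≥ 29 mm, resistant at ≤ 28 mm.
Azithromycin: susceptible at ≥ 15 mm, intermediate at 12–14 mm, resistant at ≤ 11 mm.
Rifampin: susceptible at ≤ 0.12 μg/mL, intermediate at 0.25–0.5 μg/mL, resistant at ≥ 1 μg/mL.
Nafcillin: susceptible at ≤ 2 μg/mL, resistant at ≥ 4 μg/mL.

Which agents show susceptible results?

Cefuroxime (31 mm) ≥ 23 mm → Susceptible
Linezolid (16 μg/mL) = 16 μg/mL → I
Ciprofloxacin: 11 mm is ≤ 13 mm → Resistant
Cefepime 0.5 μg/mL: in 0.25–0.5 μg/mL ⇒ Intermediate
Chloramphenicol (29 mm) ≥ 29 mm → S
Daptomycin 8 μg/mL: = 8 μg/mL ⇒ Intermediate
Vancomycin: 30 mm is ≥ 29 mm ⇒ S

cefuroxime, chloramphenicol, vancomycin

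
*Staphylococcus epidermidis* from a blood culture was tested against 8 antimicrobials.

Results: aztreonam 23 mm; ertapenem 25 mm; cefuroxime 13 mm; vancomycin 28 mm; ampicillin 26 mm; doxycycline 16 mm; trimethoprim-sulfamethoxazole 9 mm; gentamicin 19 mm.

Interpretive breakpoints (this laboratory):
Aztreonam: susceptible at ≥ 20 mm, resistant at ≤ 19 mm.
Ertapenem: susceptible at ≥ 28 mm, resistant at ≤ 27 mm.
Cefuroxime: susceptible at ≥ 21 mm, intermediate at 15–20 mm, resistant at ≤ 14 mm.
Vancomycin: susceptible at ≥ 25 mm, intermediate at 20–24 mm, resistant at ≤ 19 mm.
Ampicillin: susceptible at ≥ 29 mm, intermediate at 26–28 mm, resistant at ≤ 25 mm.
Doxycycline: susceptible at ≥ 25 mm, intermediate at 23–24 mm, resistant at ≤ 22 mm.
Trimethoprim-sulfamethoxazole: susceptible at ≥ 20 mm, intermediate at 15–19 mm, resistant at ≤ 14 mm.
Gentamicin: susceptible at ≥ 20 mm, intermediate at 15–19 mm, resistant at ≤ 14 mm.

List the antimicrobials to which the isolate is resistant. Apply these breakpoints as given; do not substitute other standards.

Aztreonam: 23 mm is ≥ 20 mm — S
Ertapenem (25 mm) ≤ 27 mm ⇒ resistant
Cefuroxime 13 mm: ≤ 14 mm ⇒ Resistant
Vancomycin (28 mm) ≥ 25 mm → susceptible
Ampicillin (26 mm) in 26–28 mm — I
Doxycycline 16 mm: ≤ 22 mm → resistant
Trimethoprim-sulfamethoxazole (9 mm) ≤ 14 mm ⇒ R
Gentamicin (19 mm) in 15–19 mm → I

ertapenem, cefuroxime, doxycycline, trimethoprim-sulfamethoxazole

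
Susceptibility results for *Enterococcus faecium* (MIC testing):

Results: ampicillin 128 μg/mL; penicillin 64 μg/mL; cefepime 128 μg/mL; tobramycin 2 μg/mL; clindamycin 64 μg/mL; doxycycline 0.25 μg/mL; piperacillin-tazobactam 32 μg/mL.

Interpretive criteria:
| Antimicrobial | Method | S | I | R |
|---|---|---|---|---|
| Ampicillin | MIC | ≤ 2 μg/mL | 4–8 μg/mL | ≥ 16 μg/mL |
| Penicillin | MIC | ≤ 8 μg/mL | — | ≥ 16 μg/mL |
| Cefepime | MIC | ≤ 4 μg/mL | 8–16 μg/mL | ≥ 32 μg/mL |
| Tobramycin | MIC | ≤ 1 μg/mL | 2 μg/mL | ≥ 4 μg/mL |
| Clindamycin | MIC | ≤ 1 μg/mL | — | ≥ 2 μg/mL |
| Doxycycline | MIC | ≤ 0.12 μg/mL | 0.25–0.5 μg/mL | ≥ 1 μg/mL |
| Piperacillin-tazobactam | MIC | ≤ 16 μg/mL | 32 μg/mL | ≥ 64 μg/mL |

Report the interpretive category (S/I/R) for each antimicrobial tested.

R, R, R, I, R, I, I

Ampicillin: 128 μg/mL is ≥ 16 μg/mL → R
Penicillin (64 μg/mL) ≥ 16 μg/mL ⇒ resistant
Cefepime (128 μg/mL) ≥ 32 μg/mL → resistant
Tobramycin (2 μg/mL) = 2 μg/mL → intermediate
Clindamycin 64 μg/mL: ≥ 2 μg/mL → R
Doxycycline: 0.25 μg/mL is in 0.25–0.5 μg/mL — I
Piperacillin-tazobactam (32 μg/mL) = 32 μg/mL ⇒ I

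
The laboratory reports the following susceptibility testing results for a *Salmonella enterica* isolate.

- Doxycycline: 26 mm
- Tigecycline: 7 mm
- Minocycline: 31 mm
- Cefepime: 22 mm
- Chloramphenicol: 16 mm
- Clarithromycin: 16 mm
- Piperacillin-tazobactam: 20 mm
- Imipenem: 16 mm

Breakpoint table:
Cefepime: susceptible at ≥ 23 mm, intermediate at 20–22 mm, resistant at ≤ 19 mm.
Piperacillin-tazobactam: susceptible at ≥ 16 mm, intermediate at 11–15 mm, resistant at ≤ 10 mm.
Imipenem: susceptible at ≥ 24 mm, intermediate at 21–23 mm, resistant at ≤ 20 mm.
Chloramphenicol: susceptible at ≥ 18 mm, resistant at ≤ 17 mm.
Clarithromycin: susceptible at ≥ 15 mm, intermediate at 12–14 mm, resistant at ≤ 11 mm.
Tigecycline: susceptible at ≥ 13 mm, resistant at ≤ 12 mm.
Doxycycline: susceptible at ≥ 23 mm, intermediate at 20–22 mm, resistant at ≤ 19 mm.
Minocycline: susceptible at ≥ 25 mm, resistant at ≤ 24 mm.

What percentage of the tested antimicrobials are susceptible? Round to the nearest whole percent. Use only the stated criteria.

Doxycycline 26 mm: ≥ 23 mm — Susceptible
Tigecycline (7 mm) ≤ 12 mm → R
Minocycline 31 mm: ≥ 25 mm ⇒ Susceptible
Cefepime (22 mm) in 20–22 mm — intermediate
Chloramphenicol (16 mm) ≤ 17 mm ⇒ resistant
Clarithromycin: 16 mm is ≥ 15 mm ⇒ S
Piperacillin-tazobactam (20 mm) ≥ 16 mm — S
Imipenem: 16 mm is ≤ 20 mm → R
Susceptible: 4/8

50%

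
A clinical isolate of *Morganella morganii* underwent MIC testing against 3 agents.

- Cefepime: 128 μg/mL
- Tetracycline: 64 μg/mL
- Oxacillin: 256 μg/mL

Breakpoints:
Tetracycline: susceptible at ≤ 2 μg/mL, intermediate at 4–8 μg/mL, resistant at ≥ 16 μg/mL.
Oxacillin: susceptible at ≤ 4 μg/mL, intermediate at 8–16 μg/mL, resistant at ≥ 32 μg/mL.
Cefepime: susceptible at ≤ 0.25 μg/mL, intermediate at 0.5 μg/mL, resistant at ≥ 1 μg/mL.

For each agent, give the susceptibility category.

Cefepime (128 μg/mL) ≥ 1 μg/mL ⇒ Resistant
Tetracycline: 64 μg/mL is ≥ 16 μg/mL ⇒ R
Oxacillin (256 μg/mL) ≥ 32 μg/mL — R

R, R, R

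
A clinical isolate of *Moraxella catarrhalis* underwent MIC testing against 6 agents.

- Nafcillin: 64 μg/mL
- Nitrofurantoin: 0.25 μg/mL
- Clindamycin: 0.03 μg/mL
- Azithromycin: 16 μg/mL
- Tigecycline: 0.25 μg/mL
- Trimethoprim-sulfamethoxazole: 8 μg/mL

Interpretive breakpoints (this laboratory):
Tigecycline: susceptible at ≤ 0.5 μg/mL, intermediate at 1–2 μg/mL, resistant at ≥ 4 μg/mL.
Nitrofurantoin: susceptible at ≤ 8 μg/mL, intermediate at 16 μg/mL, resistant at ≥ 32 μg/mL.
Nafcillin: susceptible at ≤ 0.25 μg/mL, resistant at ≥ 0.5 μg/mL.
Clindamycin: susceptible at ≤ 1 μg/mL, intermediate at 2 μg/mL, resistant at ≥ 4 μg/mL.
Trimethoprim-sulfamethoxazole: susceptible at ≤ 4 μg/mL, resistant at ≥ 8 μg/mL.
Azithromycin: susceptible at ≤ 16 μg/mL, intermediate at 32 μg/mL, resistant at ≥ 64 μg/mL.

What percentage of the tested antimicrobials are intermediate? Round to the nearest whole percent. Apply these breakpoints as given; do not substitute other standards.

Nafcillin: 64 μg/mL is ≥ 0.5 μg/mL → Resistant
Nitrofurantoin (0.25 μg/mL) ≤ 8 μg/mL → susceptible
Clindamycin: 0.03 μg/mL is ≤ 1 μg/mL — S
Azithromycin (16 μg/mL) ≤ 16 μg/mL — Susceptible
Tigecycline (0.25 μg/mL) ≤ 0.5 μg/mL — Susceptible
Trimethoprim-sulfamethoxazole: 8 μg/mL is ≥ 8 μg/mL — resistant
Intermediate: 0/6

0%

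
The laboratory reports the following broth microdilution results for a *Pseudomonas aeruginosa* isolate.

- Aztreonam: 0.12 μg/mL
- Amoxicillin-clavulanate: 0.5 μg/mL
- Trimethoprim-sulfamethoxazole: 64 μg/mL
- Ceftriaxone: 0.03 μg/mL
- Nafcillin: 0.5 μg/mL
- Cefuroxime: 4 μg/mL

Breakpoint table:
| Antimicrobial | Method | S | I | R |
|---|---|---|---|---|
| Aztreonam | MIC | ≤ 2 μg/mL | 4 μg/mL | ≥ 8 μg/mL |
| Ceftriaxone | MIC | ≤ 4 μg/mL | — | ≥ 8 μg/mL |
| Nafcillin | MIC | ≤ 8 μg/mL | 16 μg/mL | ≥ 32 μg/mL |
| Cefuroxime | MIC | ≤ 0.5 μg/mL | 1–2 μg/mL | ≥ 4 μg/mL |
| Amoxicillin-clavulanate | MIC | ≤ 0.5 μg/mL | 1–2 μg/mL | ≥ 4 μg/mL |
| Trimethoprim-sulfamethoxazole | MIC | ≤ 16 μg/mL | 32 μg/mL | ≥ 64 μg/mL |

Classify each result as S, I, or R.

S, S, R, S, S, R

Aztreonam (0.12 μg/mL) ≤ 2 μg/mL → susceptible
Amoxicillin-clavulanate: 0.5 μg/mL is ≤ 0.5 μg/mL → susceptible
Trimethoprim-sulfamethoxazole 64 μg/mL: ≥ 64 μg/mL ⇒ Resistant
Ceftriaxone 0.03 μg/mL: ≤ 4 μg/mL — susceptible
Nafcillin: 0.5 μg/mL is ≤ 8 μg/mL → Susceptible
Cefuroxime (4 μg/mL) ≥ 4 μg/mL ⇒ Resistant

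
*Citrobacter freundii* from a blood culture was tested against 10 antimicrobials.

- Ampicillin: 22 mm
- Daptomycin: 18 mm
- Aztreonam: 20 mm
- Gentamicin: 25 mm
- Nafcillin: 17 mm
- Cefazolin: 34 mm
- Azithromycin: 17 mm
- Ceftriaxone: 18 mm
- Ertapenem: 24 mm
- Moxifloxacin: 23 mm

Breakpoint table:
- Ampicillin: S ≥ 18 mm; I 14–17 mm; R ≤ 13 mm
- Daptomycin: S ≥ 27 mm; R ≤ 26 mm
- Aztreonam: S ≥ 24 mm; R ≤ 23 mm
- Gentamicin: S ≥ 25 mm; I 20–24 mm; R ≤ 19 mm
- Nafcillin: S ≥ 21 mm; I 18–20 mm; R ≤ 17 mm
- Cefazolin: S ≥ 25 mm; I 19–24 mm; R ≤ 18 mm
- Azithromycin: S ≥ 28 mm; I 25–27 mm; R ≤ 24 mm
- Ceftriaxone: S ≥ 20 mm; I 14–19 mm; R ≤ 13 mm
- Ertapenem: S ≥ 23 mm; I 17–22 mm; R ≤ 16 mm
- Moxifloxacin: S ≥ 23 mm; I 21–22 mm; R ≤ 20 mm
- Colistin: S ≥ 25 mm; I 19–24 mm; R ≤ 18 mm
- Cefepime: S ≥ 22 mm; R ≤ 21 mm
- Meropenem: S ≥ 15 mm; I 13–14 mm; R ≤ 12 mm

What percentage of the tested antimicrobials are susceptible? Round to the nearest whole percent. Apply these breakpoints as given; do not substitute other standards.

Ampicillin 22 mm: ≥ 18 mm — Susceptible
Daptomycin (18 mm) ≤ 26 mm → Resistant
Aztreonam 20 mm: ≤ 23 mm — Resistant
Gentamicin (25 mm) ≥ 25 mm — S
Nafcillin 17 mm: ≤ 17 mm ⇒ Resistant
Cefazolin: 34 mm is ≥ 25 mm ⇒ Susceptible
Azithromycin: 17 mm is ≤ 24 mm ⇒ resistant
Ceftriaxone 18 mm: in 14–19 mm — intermediate
Ertapenem 24 mm: ≥ 23 mm ⇒ S
Moxifloxacin (23 mm) ≥ 23 mm → Susceptible
Susceptible: 5/10

50%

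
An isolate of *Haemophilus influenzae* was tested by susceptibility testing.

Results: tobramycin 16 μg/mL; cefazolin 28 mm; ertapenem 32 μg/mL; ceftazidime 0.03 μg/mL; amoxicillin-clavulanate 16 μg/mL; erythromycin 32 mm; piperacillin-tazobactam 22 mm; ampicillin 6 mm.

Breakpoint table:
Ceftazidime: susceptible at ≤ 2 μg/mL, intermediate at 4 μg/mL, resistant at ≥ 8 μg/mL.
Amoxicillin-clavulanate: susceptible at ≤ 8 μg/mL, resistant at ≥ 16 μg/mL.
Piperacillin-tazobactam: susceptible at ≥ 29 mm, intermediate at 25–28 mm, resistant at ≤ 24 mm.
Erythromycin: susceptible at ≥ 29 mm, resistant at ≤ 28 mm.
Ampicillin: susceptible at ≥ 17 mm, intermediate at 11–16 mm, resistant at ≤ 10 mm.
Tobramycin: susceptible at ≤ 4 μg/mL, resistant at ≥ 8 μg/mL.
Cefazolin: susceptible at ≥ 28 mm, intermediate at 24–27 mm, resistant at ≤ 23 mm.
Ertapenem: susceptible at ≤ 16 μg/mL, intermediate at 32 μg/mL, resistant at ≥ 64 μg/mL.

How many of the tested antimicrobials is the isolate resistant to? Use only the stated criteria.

Tobramycin (16 μg/mL) ≥ 8 μg/mL → Resistant
Cefazolin (28 mm) ≥ 28 mm — Susceptible
Ertapenem: 32 μg/mL is = 32 μg/mL ⇒ I
Ceftazidime: 0.03 μg/mL is ≤ 2 μg/mL ⇒ S
Amoxicillin-clavulanate: 16 μg/mL is ≥ 16 μg/mL — R
Erythromycin (32 mm) ≥ 29 mm ⇒ S
Piperacillin-tazobactam 22 mm: ≤ 24 mm — Resistant
Ampicillin 6 mm: ≤ 10 mm ⇒ Resistant
Resistant: 4

4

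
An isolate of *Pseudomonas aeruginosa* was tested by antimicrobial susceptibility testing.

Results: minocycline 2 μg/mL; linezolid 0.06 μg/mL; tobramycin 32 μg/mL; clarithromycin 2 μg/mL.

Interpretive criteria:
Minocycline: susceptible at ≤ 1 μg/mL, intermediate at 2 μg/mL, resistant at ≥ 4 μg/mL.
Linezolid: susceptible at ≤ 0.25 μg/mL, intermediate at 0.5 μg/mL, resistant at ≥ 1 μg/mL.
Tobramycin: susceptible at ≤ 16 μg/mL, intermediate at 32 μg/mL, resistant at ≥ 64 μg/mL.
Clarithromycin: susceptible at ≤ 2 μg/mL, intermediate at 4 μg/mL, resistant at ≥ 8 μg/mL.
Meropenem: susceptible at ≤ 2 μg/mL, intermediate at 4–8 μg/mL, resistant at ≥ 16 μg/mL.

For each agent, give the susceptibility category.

Minocycline: 2 μg/mL is = 2 μg/mL — I
Linezolid (0.06 μg/mL) ≤ 0.25 μg/mL — Susceptible
Tobramycin 32 μg/mL: = 32 μg/mL ⇒ I
Clarithromycin (2 μg/mL) ≤ 2 μg/mL — susceptible

I, S, I, S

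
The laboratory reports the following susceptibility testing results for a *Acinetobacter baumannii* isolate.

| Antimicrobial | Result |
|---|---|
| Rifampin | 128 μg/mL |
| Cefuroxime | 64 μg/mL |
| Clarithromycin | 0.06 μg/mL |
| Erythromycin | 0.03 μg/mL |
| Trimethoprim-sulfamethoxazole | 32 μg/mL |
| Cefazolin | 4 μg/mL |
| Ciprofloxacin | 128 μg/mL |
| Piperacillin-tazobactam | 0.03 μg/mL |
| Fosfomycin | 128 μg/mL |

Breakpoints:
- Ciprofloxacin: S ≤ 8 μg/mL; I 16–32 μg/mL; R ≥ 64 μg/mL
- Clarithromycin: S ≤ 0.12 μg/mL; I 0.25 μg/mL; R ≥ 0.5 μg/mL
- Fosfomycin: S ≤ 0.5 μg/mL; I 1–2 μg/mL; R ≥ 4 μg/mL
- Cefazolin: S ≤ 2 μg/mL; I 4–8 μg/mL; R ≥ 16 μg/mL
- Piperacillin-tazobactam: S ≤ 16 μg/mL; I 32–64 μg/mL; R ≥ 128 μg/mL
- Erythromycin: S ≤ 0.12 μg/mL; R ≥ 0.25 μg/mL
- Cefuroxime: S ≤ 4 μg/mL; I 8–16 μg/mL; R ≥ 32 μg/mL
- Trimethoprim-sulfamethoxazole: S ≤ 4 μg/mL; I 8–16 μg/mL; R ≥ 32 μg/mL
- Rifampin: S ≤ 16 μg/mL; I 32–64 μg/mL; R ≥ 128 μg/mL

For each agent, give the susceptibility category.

Rifampin 128 μg/mL: ≥ 128 μg/mL — R
Cefuroxime: 64 μg/mL is ≥ 32 μg/mL — Resistant
Clarithromycin: 0.06 μg/mL is ≤ 0.12 μg/mL → S
Erythromycin 0.03 μg/mL: ≤ 0.12 μg/mL ⇒ Susceptible
Trimethoprim-sulfamethoxazole 32 μg/mL: ≥ 32 μg/mL — resistant
Cefazolin: 4 μg/mL is in 4–8 μg/mL → Intermediate
Ciprofloxacin: 128 μg/mL is ≥ 64 μg/mL → R
Piperacillin-tazobactam (0.03 μg/mL) ≤ 16 μg/mL → Susceptible
Fosfomycin (128 μg/mL) ≥ 4 μg/mL — Resistant

R, R, S, S, R, I, R, S, R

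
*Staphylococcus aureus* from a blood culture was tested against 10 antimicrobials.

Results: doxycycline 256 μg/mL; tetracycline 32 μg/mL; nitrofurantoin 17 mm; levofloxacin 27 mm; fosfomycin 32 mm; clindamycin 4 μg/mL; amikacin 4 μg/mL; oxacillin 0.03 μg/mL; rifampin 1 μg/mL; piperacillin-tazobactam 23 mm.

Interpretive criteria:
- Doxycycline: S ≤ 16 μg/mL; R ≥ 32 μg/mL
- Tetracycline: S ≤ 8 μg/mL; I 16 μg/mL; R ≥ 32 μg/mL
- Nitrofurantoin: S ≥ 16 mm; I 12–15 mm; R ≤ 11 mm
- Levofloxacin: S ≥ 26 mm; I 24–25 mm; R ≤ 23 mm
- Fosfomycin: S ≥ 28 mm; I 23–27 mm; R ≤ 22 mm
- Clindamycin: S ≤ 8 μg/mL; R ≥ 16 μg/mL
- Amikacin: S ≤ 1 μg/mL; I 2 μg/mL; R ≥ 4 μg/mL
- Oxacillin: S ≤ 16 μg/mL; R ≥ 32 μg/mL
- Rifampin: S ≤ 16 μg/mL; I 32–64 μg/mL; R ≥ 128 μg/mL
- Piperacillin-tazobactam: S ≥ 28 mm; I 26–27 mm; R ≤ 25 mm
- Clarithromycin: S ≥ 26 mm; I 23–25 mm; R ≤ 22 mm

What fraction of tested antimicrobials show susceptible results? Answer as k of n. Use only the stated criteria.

Doxycycline (256 μg/mL) ≥ 32 μg/mL — Resistant
Tetracycline 32 μg/mL: ≥ 32 μg/mL → resistant
Nitrofurantoin 17 mm: ≥ 16 mm → susceptible
Levofloxacin: 27 mm is ≥ 26 mm → S
Fosfomycin 32 mm: ≥ 28 mm ⇒ S
Clindamycin 4 μg/mL: ≤ 8 μg/mL — Susceptible
Amikacin: 4 μg/mL is ≥ 4 μg/mL → R
Oxacillin 0.03 μg/mL: ≤ 16 μg/mL ⇒ Susceptible
Rifampin: 1 μg/mL is ≤ 16 μg/mL ⇒ susceptible
Piperacillin-tazobactam 23 mm: ≤ 25 mm — resistant
Susceptible: 6/10

6 of 10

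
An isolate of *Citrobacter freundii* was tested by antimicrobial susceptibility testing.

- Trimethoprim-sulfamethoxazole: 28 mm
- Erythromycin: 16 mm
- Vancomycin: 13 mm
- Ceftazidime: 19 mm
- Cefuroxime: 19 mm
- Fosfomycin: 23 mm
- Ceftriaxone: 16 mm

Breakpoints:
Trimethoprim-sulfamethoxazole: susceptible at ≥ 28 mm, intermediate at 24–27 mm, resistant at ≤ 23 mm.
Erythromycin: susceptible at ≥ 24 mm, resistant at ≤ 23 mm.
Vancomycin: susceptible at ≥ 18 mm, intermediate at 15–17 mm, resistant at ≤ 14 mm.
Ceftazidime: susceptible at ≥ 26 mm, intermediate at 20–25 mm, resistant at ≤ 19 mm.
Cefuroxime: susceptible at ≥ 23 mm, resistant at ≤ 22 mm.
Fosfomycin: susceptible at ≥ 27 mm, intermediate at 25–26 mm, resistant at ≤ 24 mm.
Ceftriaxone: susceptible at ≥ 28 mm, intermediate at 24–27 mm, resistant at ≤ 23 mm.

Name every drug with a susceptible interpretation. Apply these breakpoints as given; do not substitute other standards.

Trimethoprim-sulfamethoxazole 28 mm: ≥ 28 mm ⇒ S
Erythromycin (16 mm) ≤ 23 mm ⇒ R
Vancomycin (13 mm) ≤ 14 mm → Resistant
Ceftazidime 19 mm: ≤ 19 mm ⇒ resistant
Cefuroxime (19 mm) ≤ 22 mm → Resistant
Fosfomycin (23 mm) ≤ 24 mm — Resistant
Ceftriaxone (16 mm) ≤ 23 mm — R

trimethoprim-sulfamethoxazole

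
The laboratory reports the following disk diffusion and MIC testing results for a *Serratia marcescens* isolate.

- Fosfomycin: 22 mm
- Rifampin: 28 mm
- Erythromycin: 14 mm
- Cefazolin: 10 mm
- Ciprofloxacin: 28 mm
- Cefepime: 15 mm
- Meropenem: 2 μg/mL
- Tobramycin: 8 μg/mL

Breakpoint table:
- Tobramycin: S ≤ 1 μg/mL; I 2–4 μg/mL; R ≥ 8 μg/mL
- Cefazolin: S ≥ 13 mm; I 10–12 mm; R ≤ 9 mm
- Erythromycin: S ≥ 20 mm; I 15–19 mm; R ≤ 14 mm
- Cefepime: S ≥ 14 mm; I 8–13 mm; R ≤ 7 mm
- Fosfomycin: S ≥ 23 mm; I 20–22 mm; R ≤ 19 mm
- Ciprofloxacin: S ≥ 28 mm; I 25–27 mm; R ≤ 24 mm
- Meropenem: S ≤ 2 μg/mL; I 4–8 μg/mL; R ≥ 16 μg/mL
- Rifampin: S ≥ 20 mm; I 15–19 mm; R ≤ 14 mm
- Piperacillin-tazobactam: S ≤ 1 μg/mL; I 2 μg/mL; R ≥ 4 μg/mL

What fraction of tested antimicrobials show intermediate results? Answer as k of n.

2 of 8

Fosfomycin (22 mm) in 20–22 mm — Intermediate
Rifampin (28 mm) ≥ 20 mm — susceptible
Erythromycin (14 mm) ≤ 14 mm ⇒ resistant
Cefazolin 10 mm: in 10–12 mm — intermediate
Ciprofloxacin 28 mm: ≥ 28 mm ⇒ susceptible
Cefepime: 15 mm is ≥ 14 mm — Susceptible
Meropenem (2 μg/mL) ≤ 2 μg/mL ⇒ susceptible
Tobramycin (8 μg/mL) ≥ 8 μg/mL — resistant
Intermediate: 2/8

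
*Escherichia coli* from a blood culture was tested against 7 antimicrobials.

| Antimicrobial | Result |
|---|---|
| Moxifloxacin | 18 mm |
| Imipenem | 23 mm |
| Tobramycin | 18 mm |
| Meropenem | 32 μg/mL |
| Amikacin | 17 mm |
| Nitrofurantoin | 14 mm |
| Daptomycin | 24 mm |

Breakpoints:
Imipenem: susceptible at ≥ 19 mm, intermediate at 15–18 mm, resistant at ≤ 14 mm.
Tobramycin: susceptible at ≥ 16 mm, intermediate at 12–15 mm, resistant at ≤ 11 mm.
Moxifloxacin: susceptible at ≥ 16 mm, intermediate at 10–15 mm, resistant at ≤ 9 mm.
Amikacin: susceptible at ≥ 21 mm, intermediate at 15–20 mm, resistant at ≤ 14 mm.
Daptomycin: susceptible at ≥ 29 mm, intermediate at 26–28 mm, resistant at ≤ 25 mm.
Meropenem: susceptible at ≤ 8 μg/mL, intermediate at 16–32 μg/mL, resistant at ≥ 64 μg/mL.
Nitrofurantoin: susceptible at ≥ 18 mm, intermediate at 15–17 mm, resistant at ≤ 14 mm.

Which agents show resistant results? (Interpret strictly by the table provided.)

Moxifloxacin (18 mm) ≥ 16 mm ⇒ S
Imipenem 23 mm: ≥ 19 mm — susceptible
Tobramycin: 18 mm is ≥ 16 mm → susceptible
Meropenem 32 μg/mL: in 16–32 μg/mL — intermediate
Amikacin (17 mm) in 15–20 mm ⇒ intermediate
Nitrofurantoin 14 mm: ≤ 14 mm — resistant
Daptomycin 24 mm: ≤ 25 mm → R

nitrofurantoin, daptomycin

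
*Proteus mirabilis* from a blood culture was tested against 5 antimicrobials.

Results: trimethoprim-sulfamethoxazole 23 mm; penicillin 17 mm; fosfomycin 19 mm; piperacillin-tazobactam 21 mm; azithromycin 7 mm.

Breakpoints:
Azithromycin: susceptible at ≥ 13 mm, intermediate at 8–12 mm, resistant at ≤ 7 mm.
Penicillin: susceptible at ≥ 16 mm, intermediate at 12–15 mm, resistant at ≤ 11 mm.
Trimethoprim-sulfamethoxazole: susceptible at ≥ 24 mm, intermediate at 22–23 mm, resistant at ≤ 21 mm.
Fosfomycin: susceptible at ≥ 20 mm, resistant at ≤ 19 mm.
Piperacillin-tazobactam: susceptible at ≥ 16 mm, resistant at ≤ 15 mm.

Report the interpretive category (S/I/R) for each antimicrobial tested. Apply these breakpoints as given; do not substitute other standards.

Trimethoprim-sulfamethoxazole (23 mm) in 22–23 mm ⇒ Intermediate
Penicillin: 17 mm is ≥ 16 mm → Susceptible
Fosfomycin: 19 mm is ≤ 19 mm ⇒ Resistant
Piperacillin-tazobactam 21 mm: ≥ 16 mm → Susceptible
Azithromycin (7 mm) ≤ 7 mm → R

I, S, R, S, R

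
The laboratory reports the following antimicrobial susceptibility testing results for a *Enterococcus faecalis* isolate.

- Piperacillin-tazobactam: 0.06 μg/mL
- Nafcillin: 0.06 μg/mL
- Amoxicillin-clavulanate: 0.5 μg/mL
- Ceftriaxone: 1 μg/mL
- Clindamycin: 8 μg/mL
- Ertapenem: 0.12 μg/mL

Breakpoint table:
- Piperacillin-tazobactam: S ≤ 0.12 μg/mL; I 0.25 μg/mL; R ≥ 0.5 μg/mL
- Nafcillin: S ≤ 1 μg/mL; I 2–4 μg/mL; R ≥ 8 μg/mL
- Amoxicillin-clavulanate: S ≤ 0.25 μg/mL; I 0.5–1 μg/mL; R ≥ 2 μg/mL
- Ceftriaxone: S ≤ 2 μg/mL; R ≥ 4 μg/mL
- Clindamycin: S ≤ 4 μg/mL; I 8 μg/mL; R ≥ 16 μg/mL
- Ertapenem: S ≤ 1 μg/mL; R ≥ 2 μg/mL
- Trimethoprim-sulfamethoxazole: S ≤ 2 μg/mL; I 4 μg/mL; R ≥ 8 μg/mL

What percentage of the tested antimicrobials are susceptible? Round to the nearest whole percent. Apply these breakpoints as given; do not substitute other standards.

Piperacillin-tazobactam: 0.06 μg/mL is ≤ 0.12 μg/mL → S
Nafcillin (0.06 μg/mL) ≤ 1 μg/mL ⇒ S
Amoxicillin-clavulanate (0.5 μg/mL) in 0.5–1 μg/mL — I
Ceftriaxone (1 μg/mL) ≤ 2 μg/mL → Susceptible
Clindamycin (8 μg/mL) = 8 μg/mL — Intermediate
Ertapenem 0.12 μg/mL: ≤ 1 μg/mL ⇒ Susceptible
Susceptible: 4/6

67%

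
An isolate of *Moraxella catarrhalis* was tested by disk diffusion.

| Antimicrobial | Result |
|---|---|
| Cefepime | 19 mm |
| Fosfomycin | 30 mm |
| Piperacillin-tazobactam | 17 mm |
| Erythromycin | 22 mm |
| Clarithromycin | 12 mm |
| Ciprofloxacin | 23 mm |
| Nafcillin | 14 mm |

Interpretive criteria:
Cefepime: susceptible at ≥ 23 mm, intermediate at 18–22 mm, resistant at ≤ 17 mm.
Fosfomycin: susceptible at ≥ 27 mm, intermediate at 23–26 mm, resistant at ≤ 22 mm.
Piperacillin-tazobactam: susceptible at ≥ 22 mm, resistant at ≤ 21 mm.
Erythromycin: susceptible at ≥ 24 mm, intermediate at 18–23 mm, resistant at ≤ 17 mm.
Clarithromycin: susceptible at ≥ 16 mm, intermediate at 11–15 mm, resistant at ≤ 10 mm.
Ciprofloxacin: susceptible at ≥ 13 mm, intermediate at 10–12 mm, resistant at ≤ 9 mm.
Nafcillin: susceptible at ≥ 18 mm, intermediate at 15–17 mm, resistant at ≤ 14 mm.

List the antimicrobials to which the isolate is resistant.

piperacillin-tazobactam, nafcillin

Cefepime: 19 mm is in 18–22 mm ⇒ intermediate
Fosfomycin (30 mm) ≥ 27 mm → S
Piperacillin-tazobactam (17 mm) ≤ 21 mm — R
Erythromycin (22 mm) in 18–23 mm ⇒ Intermediate
Clarithromycin 12 mm: in 11–15 mm → intermediate
Ciprofloxacin (23 mm) ≥ 13 mm — susceptible
Nafcillin: 14 mm is ≤ 14 mm ⇒ resistant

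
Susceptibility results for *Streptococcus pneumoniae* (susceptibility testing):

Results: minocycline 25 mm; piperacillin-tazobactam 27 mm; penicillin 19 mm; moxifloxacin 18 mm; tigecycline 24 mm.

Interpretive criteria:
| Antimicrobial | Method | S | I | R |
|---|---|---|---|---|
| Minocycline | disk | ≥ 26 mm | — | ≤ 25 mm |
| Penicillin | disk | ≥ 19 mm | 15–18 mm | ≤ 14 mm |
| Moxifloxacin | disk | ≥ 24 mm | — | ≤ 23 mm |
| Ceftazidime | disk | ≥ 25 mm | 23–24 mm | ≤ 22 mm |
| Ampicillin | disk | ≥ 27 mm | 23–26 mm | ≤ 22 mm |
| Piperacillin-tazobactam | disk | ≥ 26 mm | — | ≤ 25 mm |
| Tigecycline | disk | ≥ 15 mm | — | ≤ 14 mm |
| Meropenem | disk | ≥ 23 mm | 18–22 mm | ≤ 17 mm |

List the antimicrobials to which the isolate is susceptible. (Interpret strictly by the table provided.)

piperacillin-tazobactam, penicillin, tigecycline

Minocycline: 25 mm is ≤ 25 mm → resistant
Piperacillin-tazobactam (27 mm) ≥ 26 mm — S
Penicillin 19 mm: ≥ 19 mm — S
Moxifloxacin: 18 mm is ≤ 23 mm — R
Tigecycline 24 mm: ≥ 15 mm ⇒ Susceptible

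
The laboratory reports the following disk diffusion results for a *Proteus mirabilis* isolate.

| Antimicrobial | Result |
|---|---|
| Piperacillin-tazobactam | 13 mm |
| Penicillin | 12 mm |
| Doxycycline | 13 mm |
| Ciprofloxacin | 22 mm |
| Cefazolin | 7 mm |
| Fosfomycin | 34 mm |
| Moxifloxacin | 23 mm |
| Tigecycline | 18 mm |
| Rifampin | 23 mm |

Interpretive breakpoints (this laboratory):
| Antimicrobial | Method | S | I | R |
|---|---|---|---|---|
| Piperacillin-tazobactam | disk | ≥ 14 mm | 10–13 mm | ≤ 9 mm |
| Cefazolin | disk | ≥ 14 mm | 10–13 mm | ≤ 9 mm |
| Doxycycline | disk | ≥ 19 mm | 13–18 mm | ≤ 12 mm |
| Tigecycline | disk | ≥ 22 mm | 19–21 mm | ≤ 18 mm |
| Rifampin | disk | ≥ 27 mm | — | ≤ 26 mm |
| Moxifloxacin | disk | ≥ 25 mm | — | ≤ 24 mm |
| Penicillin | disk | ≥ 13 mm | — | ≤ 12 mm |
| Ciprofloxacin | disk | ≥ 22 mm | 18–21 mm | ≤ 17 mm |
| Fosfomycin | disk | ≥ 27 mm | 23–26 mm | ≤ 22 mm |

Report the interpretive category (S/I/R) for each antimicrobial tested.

Piperacillin-tazobactam: 13 mm is in 10–13 mm → Intermediate
Penicillin: 12 mm is ≤ 12 mm → R
Doxycycline 13 mm: in 13–18 mm — I
Ciprofloxacin: 22 mm is ≥ 22 mm ⇒ Susceptible
Cefazolin 7 mm: ≤ 9 mm — R
Fosfomycin (34 mm) ≥ 27 mm ⇒ S
Moxifloxacin: 23 mm is ≤ 24 mm ⇒ Resistant
Tigecycline (18 mm) ≤ 18 mm — resistant
Rifampin: 23 mm is ≤ 26 mm → resistant

I, R, I, S, R, S, R, R, R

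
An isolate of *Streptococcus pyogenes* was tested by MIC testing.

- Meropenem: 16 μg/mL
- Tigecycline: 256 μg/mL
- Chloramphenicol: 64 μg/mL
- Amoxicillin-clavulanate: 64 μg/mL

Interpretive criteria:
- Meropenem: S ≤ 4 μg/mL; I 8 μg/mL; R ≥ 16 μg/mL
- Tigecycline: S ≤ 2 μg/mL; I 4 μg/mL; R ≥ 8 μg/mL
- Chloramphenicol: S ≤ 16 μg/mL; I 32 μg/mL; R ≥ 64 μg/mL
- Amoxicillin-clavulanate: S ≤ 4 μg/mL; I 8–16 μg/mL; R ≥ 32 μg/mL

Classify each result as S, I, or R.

Meropenem 16 μg/mL: ≥ 16 μg/mL — resistant
Tigecycline: 256 μg/mL is ≥ 8 μg/mL ⇒ resistant
Chloramphenicol: 64 μg/mL is ≥ 64 μg/mL ⇒ resistant
Amoxicillin-clavulanate: 64 μg/mL is ≥ 32 μg/mL → resistant

R, R, R, R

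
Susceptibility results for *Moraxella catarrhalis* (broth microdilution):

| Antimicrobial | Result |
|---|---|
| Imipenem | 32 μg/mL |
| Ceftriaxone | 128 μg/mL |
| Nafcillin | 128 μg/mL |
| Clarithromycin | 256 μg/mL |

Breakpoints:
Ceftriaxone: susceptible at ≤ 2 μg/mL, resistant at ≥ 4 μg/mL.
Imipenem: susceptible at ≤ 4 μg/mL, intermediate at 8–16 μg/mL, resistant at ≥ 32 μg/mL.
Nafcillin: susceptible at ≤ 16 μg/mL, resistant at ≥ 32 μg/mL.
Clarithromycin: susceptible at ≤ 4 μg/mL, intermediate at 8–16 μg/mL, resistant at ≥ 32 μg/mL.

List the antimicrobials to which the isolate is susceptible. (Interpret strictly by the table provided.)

Imipenem: 32 μg/mL is ≥ 32 μg/mL — Resistant
Ceftriaxone (128 μg/mL) ≥ 4 μg/mL — Resistant
Nafcillin: 128 μg/mL is ≥ 32 μg/mL → resistant
Clarithromycin (256 μg/mL) ≥ 32 μg/mL → resistant

none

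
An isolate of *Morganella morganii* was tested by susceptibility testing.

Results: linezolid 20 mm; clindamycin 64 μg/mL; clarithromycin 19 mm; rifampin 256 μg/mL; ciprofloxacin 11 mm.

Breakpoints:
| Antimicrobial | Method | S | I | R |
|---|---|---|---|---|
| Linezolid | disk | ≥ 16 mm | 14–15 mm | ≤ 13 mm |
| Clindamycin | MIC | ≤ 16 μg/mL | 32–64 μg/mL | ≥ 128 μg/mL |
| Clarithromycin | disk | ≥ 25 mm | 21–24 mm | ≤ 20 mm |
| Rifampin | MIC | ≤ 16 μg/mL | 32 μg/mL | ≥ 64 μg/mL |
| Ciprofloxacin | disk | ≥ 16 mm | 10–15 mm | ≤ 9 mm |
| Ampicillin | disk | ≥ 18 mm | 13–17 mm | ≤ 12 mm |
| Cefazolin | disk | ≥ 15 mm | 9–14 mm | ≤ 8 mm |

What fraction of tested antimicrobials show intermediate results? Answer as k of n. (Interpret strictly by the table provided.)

Linezolid: 20 mm is ≥ 16 mm — S
Clindamycin: 64 μg/mL is in 32–64 μg/mL ⇒ I
Clarithromycin 19 mm: ≤ 20 mm → resistant
Rifampin: 256 μg/mL is ≥ 64 μg/mL → resistant
Ciprofloxacin (11 mm) in 10–15 mm → I
Intermediate: 2/5

2 of 5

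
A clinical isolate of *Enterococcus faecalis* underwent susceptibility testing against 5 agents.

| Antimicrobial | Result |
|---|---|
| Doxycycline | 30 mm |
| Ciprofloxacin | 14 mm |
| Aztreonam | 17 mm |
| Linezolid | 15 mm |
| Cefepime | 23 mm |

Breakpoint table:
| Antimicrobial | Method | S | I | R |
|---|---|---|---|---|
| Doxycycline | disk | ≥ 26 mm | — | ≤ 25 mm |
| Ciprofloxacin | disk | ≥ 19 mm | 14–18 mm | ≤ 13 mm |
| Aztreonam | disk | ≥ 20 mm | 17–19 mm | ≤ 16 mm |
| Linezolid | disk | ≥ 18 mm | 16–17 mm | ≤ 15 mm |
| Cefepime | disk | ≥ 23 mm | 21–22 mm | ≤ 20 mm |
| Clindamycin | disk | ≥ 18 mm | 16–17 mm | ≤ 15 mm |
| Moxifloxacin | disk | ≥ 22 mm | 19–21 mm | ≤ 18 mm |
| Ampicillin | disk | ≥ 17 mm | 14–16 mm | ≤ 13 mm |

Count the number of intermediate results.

Doxycycline (30 mm) ≥ 26 mm ⇒ susceptible
Ciprofloxacin: 14 mm is in 14–18 mm — Intermediate
Aztreonam (17 mm) in 17–19 mm → intermediate
Linezolid (15 mm) ≤ 15 mm ⇒ Resistant
Cefepime (23 mm) ≥ 23 mm — susceptible
Intermediate: 2

2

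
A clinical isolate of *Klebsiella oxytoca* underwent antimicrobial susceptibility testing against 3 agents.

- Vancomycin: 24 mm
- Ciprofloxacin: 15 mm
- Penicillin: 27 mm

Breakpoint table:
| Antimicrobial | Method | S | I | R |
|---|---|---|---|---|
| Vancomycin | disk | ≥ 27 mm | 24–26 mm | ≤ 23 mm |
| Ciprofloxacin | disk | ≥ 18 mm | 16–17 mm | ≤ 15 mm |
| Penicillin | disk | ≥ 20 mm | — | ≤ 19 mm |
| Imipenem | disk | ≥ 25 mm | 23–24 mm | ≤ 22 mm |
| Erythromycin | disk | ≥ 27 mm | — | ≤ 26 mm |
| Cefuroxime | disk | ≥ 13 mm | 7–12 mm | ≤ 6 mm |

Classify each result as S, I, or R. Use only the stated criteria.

I, R, S

Vancomycin: 24 mm is in 24–26 mm ⇒ I
Ciprofloxacin (15 mm) ≤ 15 mm → Resistant
Penicillin 27 mm: ≥ 20 mm → Susceptible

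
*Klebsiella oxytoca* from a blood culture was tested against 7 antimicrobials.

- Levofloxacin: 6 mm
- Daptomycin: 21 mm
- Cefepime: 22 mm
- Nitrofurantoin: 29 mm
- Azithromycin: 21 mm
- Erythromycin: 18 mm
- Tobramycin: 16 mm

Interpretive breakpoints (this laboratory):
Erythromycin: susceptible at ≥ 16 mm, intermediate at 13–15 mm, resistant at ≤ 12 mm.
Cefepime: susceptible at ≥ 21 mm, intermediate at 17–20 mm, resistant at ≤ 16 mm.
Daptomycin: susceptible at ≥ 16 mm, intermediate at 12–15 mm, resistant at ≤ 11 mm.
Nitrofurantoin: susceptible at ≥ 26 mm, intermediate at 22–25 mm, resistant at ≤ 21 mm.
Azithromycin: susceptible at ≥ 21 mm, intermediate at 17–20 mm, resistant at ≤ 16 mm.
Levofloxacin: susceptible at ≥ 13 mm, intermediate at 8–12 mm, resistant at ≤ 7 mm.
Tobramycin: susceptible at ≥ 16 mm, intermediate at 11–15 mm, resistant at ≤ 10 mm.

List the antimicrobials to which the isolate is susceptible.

daptomycin, cefepime, nitrofurantoin, azithromycin, erythromycin, tobramycin

Levofloxacin (6 mm) ≤ 7 mm ⇒ Resistant
Daptomycin: 21 mm is ≥ 16 mm → S
Cefepime (22 mm) ≥ 21 mm ⇒ Susceptible
Nitrofurantoin: 29 mm is ≥ 26 mm — S
Azithromycin 21 mm: ≥ 21 mm → Susceptible
Erythromycin (18 mm) ≥ 16 mm — susceptible
Tobramycin: 16 mm is ≥ 16 mm → susceptible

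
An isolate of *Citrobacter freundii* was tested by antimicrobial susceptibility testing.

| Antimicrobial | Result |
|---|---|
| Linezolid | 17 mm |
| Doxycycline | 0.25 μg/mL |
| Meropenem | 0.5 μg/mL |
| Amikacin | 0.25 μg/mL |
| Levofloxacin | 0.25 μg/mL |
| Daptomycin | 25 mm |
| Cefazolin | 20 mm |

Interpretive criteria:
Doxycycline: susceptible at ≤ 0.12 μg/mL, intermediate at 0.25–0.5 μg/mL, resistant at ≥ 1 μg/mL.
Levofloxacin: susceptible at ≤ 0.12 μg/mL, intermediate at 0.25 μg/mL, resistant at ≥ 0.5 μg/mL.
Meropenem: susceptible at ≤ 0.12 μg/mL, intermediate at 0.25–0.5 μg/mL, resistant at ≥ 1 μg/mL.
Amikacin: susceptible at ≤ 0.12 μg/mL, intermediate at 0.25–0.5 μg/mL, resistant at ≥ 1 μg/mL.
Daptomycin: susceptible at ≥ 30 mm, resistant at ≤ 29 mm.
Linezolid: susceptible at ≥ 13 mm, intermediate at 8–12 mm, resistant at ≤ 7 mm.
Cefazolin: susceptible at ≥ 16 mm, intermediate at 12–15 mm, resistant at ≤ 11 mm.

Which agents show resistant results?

Linezolid (17 mm) ≥ 13 mm ⇒ S
Doxycycline: 0.25 μg/mL is in 0.25–0.5 μg/mL → I
Meropenem (0.5 μg/mL) in 0.25–0.5 μg/mL ⇒ Intermediate
Amikacin 0.25 μg/mL: in 0.25–0.5 μg/mL → Intermediate
Levofloxacin 0.25 μg/mL: = 0.25 μg/mL — I
Daptomycin (25 mm) ≤ 29 mm ⇒ resistant
Cefazolin 20 mm: ≥ 16 mm → susceptible

daptomycin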